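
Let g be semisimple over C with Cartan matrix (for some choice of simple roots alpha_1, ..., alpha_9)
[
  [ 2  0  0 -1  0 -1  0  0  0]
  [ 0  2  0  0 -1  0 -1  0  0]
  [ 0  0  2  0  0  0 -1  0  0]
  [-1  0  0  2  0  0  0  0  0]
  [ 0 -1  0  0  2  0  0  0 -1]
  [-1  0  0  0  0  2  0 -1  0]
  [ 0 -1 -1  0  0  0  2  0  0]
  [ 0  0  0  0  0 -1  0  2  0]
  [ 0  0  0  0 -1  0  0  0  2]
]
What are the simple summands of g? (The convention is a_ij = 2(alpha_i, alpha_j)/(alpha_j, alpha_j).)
A_4 ⊕ A_5

The diagram associated to this matrix has two connected components: the simple roots {alpha_1, alpha_4, alpha_6, alpha_8} form a chain of 4 nodes with single edges (A_4), and {alpha_2, alpha_3, alpha_5, alpha_7, alpha_9} form a chain of 5 nodes with single edges (A_5). A semisimple Lie algebra decomposes uniquely as the direct sum of simple ideals, one per connected component of its Dynkin diagram, so g ≅ A_4 ⊕ A_5 (dimension 24 + 35 = 59).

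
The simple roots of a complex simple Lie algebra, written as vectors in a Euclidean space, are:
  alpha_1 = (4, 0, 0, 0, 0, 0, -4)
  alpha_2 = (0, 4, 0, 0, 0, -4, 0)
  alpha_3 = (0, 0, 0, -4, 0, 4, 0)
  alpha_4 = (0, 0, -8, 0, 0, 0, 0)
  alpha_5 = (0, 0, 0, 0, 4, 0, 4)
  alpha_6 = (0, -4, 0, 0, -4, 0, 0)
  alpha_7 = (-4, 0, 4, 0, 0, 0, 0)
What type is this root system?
Compute the Cartan integers a_ij = 2(alpha_i, alpha_j)/(alpha_j, alpha_j); the resulting 7x7 Cartan matrix is
[[2, 0, 0, 0, -1, 0, -1], [0, 2, -1, 0, 0, -1, 0], [0, -1, 2, 0, 0, 0, 0], [0, 0, 0, 2, 0, 0, -2], [-1, 0, 0, 0, 2, -1, 0], [0, -1, 0, 0, -1, 2, 0], [-1, 0, 0, -1, 0, 0, 2]].
The roots have two lengths (squared-length ratio 2:1); the short ones are alpha_{1,2,3,5,6,7}. The associated Dynkin diagram is a chain of 7 nodes with a double edge at one end; the terminal node there is the unique long simple root (C_7), so the type is C_7 (the algebra sp(14)).

C7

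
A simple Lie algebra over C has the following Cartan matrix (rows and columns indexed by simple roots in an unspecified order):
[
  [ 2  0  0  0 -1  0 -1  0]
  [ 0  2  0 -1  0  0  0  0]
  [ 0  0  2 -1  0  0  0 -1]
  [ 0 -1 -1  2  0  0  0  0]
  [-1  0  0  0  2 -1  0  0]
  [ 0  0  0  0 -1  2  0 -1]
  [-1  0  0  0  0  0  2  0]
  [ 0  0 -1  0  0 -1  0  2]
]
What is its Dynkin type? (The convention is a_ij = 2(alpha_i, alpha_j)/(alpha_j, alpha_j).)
A8

The matrix has rank 8 with 2's on the diagonal. Reading the off-diagonal entries as Dynkin edges (a single edge where a_ij = a_ji = -1; a double or triple edge where a_ij * a_ji = 2 or 3), the diagram is a chain of 8 nodes with single edges (A_8). One simple-root ordering that puts it in standard form is (alpha_7, alpha_1, alpha_5, alpha_6, alpha_8, alpha_3, alpha_4, alpha_2). So the algebra is type A_8, i.e. sl(9).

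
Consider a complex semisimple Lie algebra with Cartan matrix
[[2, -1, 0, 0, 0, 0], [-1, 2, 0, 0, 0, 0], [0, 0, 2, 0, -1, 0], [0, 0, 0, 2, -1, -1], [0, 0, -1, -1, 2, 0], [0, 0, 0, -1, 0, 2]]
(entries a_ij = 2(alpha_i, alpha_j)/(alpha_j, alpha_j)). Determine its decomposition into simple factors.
The diagram associated to this matrix has two connected components: the simple roots {alpha_1, alpha_2} form a chain of 2 nodes with single edges (A_2), and {alpha_3, alpha_4, alpha_5, alpha_6} form a chain of 4 nodes with single edges (A_4). A semisimple Lie algebra decomposes uniquely as the direct sum of simple ideals, one per connected component of its Dynkin diagram, so g ≅ A_2 ⊕ A_4 (dimension 8 + 24 = 32).

type A_2 + type A_4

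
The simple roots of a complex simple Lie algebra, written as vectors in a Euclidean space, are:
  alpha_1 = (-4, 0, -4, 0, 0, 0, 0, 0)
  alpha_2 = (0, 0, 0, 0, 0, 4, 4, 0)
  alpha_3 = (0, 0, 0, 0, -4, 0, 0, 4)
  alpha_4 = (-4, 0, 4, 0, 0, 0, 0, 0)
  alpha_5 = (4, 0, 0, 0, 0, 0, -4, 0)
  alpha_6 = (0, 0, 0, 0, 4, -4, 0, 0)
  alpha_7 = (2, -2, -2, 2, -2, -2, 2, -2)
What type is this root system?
Compute the Cartan integers a_ij = 2(alpha_i, alpha_j)/(alpha_j, alpha_j); the resulting 7x7 Cartan matrix is
[[2, 0, 0, 0, -1, 0, 0], [0, 2, 0, 0, -1, -1, 0], [0, 0, 2, 0, 0, -1, 0], [0, 0, 0, 2, -1, 0, -1], [-1, -1, 0, -1, 2, 0, 0], [0, -1, -1, 0, 0, 2, 0], [0, 0, 0, -1, 0, 0, 2]].
All simple roots have the same length, so the diagram is simply laced. The associated Dynkin diagram is a chain of 6 nodes with one extra node attached to the third node from one end (E_7), so the type is E_7.

E_7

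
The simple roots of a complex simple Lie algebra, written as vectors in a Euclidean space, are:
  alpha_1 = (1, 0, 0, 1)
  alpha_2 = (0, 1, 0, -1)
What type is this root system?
Compute the Cartan integers a_ij = 2(alpha_i, alpha_j)/(alpha_j, alpha_j); the resulting 2x2 Cartan matrix is
[[2, -1], [-1, 2]].
All simple roots have the same length, so the diagram is simply laced. The associated Dynkin diagram is a chain of 2 nodes with single edges (A_2), so the type is A_2 (the algebra sl(3)).

A_2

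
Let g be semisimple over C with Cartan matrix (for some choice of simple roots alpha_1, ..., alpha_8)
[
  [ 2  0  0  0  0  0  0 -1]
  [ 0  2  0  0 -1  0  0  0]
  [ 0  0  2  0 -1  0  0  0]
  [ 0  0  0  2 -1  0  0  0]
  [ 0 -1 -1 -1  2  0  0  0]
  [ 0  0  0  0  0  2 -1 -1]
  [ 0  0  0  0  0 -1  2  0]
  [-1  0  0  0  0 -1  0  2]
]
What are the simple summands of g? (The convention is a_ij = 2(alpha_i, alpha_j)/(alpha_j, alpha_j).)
The diagram associated to this matrix has two connected components: the simple roots {alpha_1, alpha_6, alpha_7, alpha_8} form a chain of 4 nodes with single edges (A_4), and {alpha_2, alpha_3, alpha_4, alpha_5} form a chain of 2 nodes with a fork of two nodes at one end (D_4). A semisimple Lie algebra decomposes uniquely as the direct sum of simple ideals, one per connected component of its Dynkin diagram, so g ≅ A_4 ⊕ D_4 (dimension 24 + 28 = 52).

A_4 ⊕ D_4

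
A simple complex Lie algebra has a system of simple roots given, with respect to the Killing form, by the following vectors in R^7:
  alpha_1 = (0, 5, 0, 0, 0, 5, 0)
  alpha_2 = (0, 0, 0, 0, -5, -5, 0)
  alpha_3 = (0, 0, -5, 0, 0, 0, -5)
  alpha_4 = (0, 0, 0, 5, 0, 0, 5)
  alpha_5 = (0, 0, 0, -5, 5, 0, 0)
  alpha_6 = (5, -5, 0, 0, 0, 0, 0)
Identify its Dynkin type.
A6

Compute the Cartan integers a_ij = 2(alpha_i, alpha_j)/(alpha_j, alpha_j); the resulting 6x6 Cartan matrix is
[[2, -1, 0, 0, 0, -1], [-1, 2, 0, 0, -1, 0], [0, 0, 2, -1, 0, 0], [0, 0, -1, 2, -1, 0], [0, -1, 0, -1, 2, 0], [-1, 0, 0, 0, 0, 2]].
All simple roots have the same length, so the diagram is simply laced. The associated Dynkin diagram is a chain of 6 nodes with single edges (A_6), so the type is A_6 (the algebra sl(7)).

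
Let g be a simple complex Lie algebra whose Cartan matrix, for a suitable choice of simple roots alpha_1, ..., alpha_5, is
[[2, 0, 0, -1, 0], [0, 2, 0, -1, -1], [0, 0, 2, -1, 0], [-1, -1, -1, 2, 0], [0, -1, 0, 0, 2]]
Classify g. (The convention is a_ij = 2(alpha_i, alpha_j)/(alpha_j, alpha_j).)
type D_5

The matrix has rank 5 with 2's on the diagonal. Reading the off-diagonal entries as Dynkin edges (a single edge where a_ij = a_ji = -1; a double or triple edge where a_ij * a_ji = 2 or 3), the diagram is a chain of 3 nodes with a fork of two nodes at one end (D_5). One simple-root ordering that puts it in standard form is (alpha_5, alpha_2, alpha_4, alpha_3, alpha_1). So the algebra is type D_5, i.e. so(10).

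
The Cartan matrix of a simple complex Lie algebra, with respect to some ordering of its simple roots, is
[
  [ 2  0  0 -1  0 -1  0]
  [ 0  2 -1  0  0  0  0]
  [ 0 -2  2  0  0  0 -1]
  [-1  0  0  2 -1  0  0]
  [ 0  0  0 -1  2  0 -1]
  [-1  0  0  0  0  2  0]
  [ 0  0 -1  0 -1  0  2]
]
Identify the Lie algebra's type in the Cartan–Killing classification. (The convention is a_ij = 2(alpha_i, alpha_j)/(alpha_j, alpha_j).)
The matrix has rank 7 with 2's on the diagonal. Reading the off-diagonal entries as Dynkin edges (a single edge where a_ij = a_ji = -1; a double or triple edge where a_ij * a_ji = 2 or 3), the diagram is a chain of 7 nodes with a double edge at one end; the terminal node there is the unique short simple root (B_7). One simple-root ordering that puts it in standard form is (alpha_6, alpha_1, alpha_4, alpha_5, alpha_7, alpha_3, alpha_2). So the algebra is type B_7, i.e. so(15).

B7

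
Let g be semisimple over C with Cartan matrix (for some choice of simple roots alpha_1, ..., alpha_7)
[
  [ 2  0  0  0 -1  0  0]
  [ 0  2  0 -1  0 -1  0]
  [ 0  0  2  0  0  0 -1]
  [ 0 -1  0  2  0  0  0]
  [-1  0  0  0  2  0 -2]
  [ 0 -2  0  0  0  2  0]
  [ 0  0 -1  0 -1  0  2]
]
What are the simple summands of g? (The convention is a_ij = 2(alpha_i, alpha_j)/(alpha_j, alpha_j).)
The diagram associated to this matrix has two connected components: the simple roots {alpha_2, alpha_4, alpha_6} form a chain of 3 nodes with a double edge at one end; the terminal node there is the unique long simple root (C_3), and {alpha_1, alpha_3, alpha_5, alpha_7} form a chain of 4 nodes with a double edge between the middle two (F_4). A semisimple Lie algebra decomposes uniquely as the direct sum of simple ideals, one per connected component of its Dynkin diagram, so g ≅ C_3 ⊕ F_4 (dimension 21 + 52 = 73).

type C_3 ⊕ type F_4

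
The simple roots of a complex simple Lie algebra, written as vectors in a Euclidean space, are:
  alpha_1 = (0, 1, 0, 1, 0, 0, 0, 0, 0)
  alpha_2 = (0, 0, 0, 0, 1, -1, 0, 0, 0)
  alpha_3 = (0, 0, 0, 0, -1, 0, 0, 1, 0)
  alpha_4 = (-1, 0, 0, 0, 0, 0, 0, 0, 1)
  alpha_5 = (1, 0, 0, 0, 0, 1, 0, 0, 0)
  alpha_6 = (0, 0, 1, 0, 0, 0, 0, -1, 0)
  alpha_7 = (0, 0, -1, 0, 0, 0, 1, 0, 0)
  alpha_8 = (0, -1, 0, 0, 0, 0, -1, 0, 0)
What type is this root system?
Compute the Cartan integers a_ij = 2(alpha_i, alpha_j)/(alpha_j, alpha_j); the resulting 8x8 Cartan matrix is
[[2, 0, 0, 0, 0, 0, 0, -1], [0, 2, -1, 0, -1, 0, 0, 0], [0, -1, 2, 0, 0, -1, 0, 0], [0, 0, 0, 2, -1, 0, 0, 0], [0, -1, 0, -1, 2, 0, 0, 0], [0, 0, -1, 0, 0, 2, -1, 0], [0, 0, 0, 0, 0, -1, 2, -1], [-1, 0, 0, 0, 0, 0, -1, 2]].
All simple roots have the same length, so the diagram is simply laced. The associated Dynkin diagram is a chain of 8 nodes with single edges (A_8), so the type is A_8 (the algebra sl(9)).

type A_8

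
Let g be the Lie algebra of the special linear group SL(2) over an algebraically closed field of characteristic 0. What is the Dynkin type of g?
A_1

This is sl(2), which has dimension 2^2 - 1 = 3 and rank 2 - 1 = 1 (a Cartan subalgebra is the diagonal traceless matrices). In the classification of classical Lie algebras, the special linear algebra sl(n+1) has type A_n; here n = 1, so the Dynkin diagram is a chain of 1 nodes with single edges (A_1). Hence the type is A_1.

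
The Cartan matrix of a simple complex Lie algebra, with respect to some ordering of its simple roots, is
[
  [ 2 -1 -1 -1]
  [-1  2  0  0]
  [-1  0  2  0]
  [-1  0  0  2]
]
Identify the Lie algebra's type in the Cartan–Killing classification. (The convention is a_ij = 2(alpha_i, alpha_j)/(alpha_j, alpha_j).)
The matrix has rank 4 with 2's on the diagonal. Reading the off-diagonal entries as Dynkin edges (a single edge where a_ij = a_ji = -1; a double or triple edge where a_ij * a_ji = 2 or 3), the diagram is a chain of 2 nodes with a fork of two nodes at one end (D_4). One simple-root ordering that puts it in standard form is (alpha_4, alpha_1, alpha_3, alpha_2). So the algebra is type D_4, i.e. so(8).

D_4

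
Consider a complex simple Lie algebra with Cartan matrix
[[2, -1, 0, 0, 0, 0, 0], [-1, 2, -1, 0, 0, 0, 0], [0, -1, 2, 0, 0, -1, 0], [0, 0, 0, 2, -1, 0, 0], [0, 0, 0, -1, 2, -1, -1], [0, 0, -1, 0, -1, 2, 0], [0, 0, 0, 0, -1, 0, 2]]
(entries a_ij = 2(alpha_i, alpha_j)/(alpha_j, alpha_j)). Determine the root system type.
type D_7

The matrix has rank 7 with 2's on the diagonal. Reading the off-diagonal entries as Dynkin edges (a single edge where a_ij = a_ji = -1; a double or triple edge where a_ij * a_ji = 2 or 3), the diagram is a chain of 5 nodes with a fork of two nodes at one end (D_7). One simple-root ordering that puts it in standard form is (alpha_1, alpha_2, alpha_3, alpha_6, alpha_5, alpha_7, alpha_4). So the algebra is type D_7, i.e. so(14).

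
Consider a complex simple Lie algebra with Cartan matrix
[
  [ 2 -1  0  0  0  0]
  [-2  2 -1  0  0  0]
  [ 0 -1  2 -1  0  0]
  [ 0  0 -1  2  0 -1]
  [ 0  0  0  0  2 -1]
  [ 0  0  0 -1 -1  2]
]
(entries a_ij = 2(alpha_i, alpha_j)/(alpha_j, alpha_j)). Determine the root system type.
The matrix has rank 6 with 2's on the diagonal. Reading the off-diagonal entries as Dynkin edges (a single edge where a_ij = a_ji = -1; a double or triple edge where a_ij * a_ji = 2 or 3), the diagram is a chain of 6 nodes with a double edge at one end; the terminal node there is the unique short simple root (B_6). One simple-root ordering that puts it in standard form is (alpha_5, alpha_6, alpha_4, alpha_3, alpha_2, alpha_1). So the algebra is type B_6, i.e. so(13).

B6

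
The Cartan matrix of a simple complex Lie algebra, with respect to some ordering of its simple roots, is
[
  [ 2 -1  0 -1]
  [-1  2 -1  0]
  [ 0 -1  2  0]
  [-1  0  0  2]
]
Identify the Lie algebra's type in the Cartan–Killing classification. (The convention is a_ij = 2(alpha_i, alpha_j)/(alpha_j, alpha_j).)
A4

The matrix has rank 4 with 2's on the diagonal. Reading the off-diagonal entries as Dynkin edges (a single edge where a_ij = a_ji = -1; a double or triple edge where a_ij * a_ji = 2 or 3), the diagram is a chain of 4 nodes with single edges (A_4). One simple-root ordering that puts it in standard form is (alpha_4, alpha_1, alpha_2, alpha_3). So the algebra is type A_4, i.e. sl(5).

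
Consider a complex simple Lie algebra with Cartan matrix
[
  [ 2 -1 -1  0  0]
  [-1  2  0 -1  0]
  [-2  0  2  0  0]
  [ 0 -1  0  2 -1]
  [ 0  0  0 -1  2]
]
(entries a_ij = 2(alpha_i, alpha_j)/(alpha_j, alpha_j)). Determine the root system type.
The matrix has rank 5 with 2's on the diagonal. Reading the off-diagonal entries as Dynkin edges (a single edge where a_ij = a_ji = -1; a double or triple edge where a_ij * a_ji = 2 or 3), the diagram is a chain of 5 nodes with a double edge at one end; the terminal node there is the unique long simple root (C_5). One simple-root ordering that puts it in standard form is (alpha_5, alpha_4, alpha_2, alpha_1, alpha_3). So the algebra is type C_5, i.e. sp(10).

type C_5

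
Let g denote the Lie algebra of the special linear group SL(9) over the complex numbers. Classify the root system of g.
This is sl(9), which has dimension 9^2 - 1 = 80 and rank 9 - 1 = 8 (a Cartan subalgebra is the diagonal traceless matrices). In the classification of classical Lie algebras, the special linear algebra sl(n+1) has type A_n; here n = 8, so the Dynkin diagram is a chain of 8 nodes with single edges (A_8). Hence the type is A_8.

type A_8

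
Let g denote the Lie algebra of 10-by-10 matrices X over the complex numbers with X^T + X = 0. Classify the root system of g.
D5

This is so(10) with 10 even, which has dimension 10(10-1)/2 = 45 and rank 10/2 = 5. In the classification of classical Lie algebras, the orthogonal algebra so(2n) in an even number of variables has type D_n; here n = 5, so the Dynkin diagram is a chain of 3 nodes with a fork of two nodes at one end (D_5). Hence the type is D_5.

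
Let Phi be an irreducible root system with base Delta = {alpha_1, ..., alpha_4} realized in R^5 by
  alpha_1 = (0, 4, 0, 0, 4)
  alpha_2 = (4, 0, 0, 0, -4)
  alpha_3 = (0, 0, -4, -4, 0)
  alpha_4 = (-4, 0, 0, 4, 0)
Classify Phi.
Compute the Cartan integers a_ij = 2(alpha_i, alpha_j)/(alpha_j, alpha_j); the resulting 4x4 Cartan matrix is
[[2, -1, 0, 0], [-1, 2, 0, -1], [0, 0, 2, -1], [0, -1, -1, 2]].
All simple roots have the same length, so the diagram is simply laced. The associated Dynkin diagram is a chain of 4 nodes with single edges (A_4), so the type is A_4 (the algebra sl(5)).

A4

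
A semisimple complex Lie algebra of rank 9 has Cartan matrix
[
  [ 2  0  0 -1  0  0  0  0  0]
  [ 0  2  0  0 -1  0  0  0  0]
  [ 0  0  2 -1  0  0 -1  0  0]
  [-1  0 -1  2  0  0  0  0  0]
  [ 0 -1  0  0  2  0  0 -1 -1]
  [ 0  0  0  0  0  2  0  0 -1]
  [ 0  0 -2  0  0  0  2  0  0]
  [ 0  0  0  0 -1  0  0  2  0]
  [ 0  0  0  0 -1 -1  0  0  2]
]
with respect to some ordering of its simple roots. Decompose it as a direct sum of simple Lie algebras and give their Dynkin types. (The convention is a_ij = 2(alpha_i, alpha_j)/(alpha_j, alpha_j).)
The diagram associated to this matrix has two connected components: the simple roots {alpha_1, alpha_3, alpha_4, alpha_7} form a chain of 4 nodes with a double edge at one end; the terminal node there is the unique long simple root (C_4), and {alpha_2, alpha_5, alpha_6, alpha_8, alpha_9} form a chain of 3 nodes with a fork of two nodes at one end (D_5). A semisimple Lie algebra decomposes uniquely as the direct sum of simple ideals, one per connected component of its Dynkin diagram, so g ≅ C_4 ⊕ D_5 (dimension 36 + 45 = 81).

C4 ⊕ D5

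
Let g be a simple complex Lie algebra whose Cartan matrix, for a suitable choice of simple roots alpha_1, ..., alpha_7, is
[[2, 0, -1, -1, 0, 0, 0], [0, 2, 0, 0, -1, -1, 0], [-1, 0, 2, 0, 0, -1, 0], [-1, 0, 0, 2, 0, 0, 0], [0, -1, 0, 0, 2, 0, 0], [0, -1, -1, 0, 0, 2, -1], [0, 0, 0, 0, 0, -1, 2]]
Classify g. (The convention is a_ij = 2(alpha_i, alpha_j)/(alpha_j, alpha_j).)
type E_7

The matrix has rank 7 with 2's on the diagonal. Reading the off-diagonal entries as Dynkin edges (a single edge where a_ij = a_ji = -1; a double or triple edge where a_ij * a_ji = 2 or 3), the diagram is a chain of 6 nodes with one extra node attached to the third node from one end (E_7). One simple-root ordering that puts it in standard form is (alpha_5, alpha_7, alpha_2, alpha_6, alpha_3, alpha_1, alpha_4). So the algebra is type E_7.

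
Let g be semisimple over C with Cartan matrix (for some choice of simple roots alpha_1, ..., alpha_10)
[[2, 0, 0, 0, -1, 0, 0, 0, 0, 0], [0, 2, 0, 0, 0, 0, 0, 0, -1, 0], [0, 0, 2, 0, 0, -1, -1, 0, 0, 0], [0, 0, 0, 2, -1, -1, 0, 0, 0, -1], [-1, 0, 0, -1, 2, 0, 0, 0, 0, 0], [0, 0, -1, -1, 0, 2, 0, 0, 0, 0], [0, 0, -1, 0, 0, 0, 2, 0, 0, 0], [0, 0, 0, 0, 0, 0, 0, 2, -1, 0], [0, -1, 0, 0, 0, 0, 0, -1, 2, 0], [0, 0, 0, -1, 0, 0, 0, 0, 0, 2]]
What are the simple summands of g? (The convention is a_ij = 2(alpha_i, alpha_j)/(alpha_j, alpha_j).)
The diagram associated to this matrix has two connected components: the simple roots {alpha_2, alpha_8, alpha_9} form a chain of 3 nodes with single edges (A_3), and {alpha_1, alpha_3, alpha_4, alpha_5, alpha_6, alpha_7, alpha_10} form a chain of 6 nodes with one extra node attached to the third node from one end (E_7). A semisimple Lie algebra decomposes uniquely as the direct sum of simple ideals, one per connected component of its Dynkin diagram, so g ≅ A_3 ⊕ E_7 (dimension 15 + 133 = 148).

A3 + E7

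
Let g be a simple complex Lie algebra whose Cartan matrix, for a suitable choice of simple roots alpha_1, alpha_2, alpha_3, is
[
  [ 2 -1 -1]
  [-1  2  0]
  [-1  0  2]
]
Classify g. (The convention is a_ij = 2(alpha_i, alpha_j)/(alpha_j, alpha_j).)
A3

The matrix has rank 3 with 2's on the diagonal. Reading the off-diagonal entries as Dynkin edges (a single edge where a_ij = a_ji = -1; a double or triple edge where a_ij * a_ji = 2 or 3), the diagram is a chain of 3 nodes with single edges (A_3). One simple-root ordering that puts it in standard form is (alpha_3, alpha_1, alpha_2). So the algebra is type A_3, i.e. sl(4).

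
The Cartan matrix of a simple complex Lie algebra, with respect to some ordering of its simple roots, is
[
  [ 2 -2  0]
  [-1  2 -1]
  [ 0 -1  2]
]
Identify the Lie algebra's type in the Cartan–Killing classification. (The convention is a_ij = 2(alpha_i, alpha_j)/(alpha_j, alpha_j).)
The matrix has rank 3 with 2's on the diagonal. Reading the off-diagonal entries as Dynkin edges (a single edge where a_ij = a_ji = -1; a double or triple edge where a_ij * a_ji = 2 or 3), the diagram is a chain of 3 nodes with a double edge at one end; the terminal node there is the unique long simple root (C_3). One simple-root ordering that puts it in standard form is (alpha_3, alpha_2, alpha_1). So the algebra is type C_3, i.e. sp(6).

C_3 (sp(6))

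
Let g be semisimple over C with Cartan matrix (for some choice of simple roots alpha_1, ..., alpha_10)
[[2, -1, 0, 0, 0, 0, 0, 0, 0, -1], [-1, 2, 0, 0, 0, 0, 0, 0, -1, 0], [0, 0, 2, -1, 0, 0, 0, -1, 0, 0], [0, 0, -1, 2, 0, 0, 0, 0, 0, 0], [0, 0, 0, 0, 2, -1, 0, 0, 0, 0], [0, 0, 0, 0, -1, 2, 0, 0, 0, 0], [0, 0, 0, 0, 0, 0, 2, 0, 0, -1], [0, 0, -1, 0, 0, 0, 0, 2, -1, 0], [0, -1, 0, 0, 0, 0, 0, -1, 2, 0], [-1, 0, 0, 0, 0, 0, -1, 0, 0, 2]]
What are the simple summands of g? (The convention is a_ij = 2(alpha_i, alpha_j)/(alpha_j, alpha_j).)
The diagram associated to this matrix has two connected components: the simple roots {alpha_5, alpha_6} form a chain of 2 nodes with single edges (A_2), and {alpha_1, alpha_2, alpha_3, alpha_4, alpha_7, alpha_8, alpha_9, alpha_10} form a chain of 8 nodes with single edges (A_8). A semisimple Lie algebra decomposes uniquely as the direct sum of simple ideals, one per connected component of its Dynkin diagram, so g ≅ A_2 ⊕ A_8 (dimension 8 + 80 = 88).

A2 ⊕ A8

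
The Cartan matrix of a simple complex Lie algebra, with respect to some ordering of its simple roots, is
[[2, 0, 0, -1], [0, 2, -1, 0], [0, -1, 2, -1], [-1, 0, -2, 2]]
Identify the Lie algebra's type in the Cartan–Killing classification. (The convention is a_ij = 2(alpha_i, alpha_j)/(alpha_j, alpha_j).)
The matrix has rank 4 with 2's on the diagonal. Reading the off-diagonal entries as Dynkin edges (a single edge where a_ij = a_ji = -1; a double or triple edge where a_ij * a_ji = 2 or 3), the diagram is a chain of 4 nodes with a double edge between the middle two (F_4). One simple-root ordering that puts it in standard form is (alpha_1, alpha_4, alpha_3, alpha_2). So the algebra is type F_4.

type F_4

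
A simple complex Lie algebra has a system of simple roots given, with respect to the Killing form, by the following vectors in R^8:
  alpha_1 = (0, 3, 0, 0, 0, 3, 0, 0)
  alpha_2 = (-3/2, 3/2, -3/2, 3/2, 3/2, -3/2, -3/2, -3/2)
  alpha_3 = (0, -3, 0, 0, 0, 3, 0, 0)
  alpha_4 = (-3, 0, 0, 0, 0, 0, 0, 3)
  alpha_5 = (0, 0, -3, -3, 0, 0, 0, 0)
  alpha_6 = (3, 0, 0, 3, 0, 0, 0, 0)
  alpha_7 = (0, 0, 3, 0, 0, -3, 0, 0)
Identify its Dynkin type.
E_7

Compute the Cartan integers a_ij = 2(alpha_i, alpha_j)/(alpha_j, alpha_j); the resulting 7x7 Cartan matrix is
[[2, 0, 0, 0, 0, 0, -1], [0, 2, -1, 0, 0, 0, 0], [0, -1, 2, 0, 0, 0, -1], [0, 0, 0, 2, 0, -1, 0], [0, 0, 0, 0, 2, -1, -1], [0, 0, 0, -1, -1, 2, 0], [-1, 0, -1, 0, -1, 0, 2]].
All simple roots have the same length, so the diagram is simply laced. The associated Dynkin diagram is a chain of 6 nodes with one extra node attached to the third node from one end (E_7), so the type is E_7.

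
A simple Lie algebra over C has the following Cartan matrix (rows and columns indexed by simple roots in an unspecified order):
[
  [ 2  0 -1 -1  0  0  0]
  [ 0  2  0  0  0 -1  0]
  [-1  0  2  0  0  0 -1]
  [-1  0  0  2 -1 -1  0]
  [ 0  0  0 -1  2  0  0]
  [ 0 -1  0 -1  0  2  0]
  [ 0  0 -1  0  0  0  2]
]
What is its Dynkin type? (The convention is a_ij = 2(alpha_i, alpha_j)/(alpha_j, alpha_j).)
E_7

The matrix has rank 7 with 2's on the diagonal. Reading the off-diagonal entries as Dynkin edges (a single edge where a_ij = a_ji = -1; a double or triple edge where a_ij * a_ji = 2 or 3), the diagram is a chain of 6 nodes with one extra node attached to the third node from one end (E_7). One simple-root ordering that puts it in standard form is (alpha_2, alpha_5, alpha_6, alpha_4, alpha_1, alpha_3, alpha_7). So the algebra is type E_7.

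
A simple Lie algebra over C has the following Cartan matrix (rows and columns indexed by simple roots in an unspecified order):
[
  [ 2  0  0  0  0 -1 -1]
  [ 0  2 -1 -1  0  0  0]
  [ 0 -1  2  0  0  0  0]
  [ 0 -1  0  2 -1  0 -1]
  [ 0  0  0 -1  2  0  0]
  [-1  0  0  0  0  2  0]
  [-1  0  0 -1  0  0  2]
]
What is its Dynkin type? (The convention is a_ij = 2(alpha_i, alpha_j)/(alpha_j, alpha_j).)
E_7

The matrix has rank 7 with 2's on the diagonal. Reading the off-diagonal entries as Dynkin edges (a single edge where a_ij = a_ji = -1; a double or triple edge where a_ij * a_ji = 2 or 3), the diagram is a chain of 6 nodes with one extra node attached to the third node from one end (E_7). One simple-root ordering that puts it in standard form is (alpha_3, alpha_5, alpha_2, alpha_4, alpha_7, alpha_1, alpha_6). So the algebra is type E_7.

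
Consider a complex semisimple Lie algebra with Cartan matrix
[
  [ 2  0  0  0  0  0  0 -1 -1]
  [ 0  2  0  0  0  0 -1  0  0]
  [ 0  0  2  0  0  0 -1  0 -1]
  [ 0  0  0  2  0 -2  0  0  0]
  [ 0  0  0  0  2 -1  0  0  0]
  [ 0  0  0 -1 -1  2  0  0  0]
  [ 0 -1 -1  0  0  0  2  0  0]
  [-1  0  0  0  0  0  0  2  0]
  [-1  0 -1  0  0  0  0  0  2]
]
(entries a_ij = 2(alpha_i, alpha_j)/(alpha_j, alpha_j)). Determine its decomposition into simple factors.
type A_6 ⊕ type C_3

The diagram associated to this matrix has two connected components: the simple roots {alpha_1, alpha_2, alpha_3, alpha_7, alpha_8, alpha_9} form a chain of 6 nodes with single edges (A_6), and {alpha_4, alpha_5, alpha_6} form a chain of 3 nodes with a double edge at one end; the terminal node there is the unique long simple root (C_3). A semisimple Lie algebra decomposes uniquely as the direct sum of simple ideals, one per connected component of its Dynkin diagram, so g ≅ A_6 ⊕ C_3 (dimension 48 + 21 = 69).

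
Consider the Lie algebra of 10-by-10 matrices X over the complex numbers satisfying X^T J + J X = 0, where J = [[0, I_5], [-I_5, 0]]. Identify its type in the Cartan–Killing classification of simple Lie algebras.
This is sp(10), which has dimension 10(10+1)/2 = 55 and rank 10/2 = 5. In the classification of classical Lie algebras, the symplectic algebra sp(2n) has type C_n; here n = 5, so the Dynkin diagram is a chain of 5 nodes with a double edge at one end; the terminal node there is the unique long simple root (C_5). Hence the type is C_5.

C_5 (sp(10))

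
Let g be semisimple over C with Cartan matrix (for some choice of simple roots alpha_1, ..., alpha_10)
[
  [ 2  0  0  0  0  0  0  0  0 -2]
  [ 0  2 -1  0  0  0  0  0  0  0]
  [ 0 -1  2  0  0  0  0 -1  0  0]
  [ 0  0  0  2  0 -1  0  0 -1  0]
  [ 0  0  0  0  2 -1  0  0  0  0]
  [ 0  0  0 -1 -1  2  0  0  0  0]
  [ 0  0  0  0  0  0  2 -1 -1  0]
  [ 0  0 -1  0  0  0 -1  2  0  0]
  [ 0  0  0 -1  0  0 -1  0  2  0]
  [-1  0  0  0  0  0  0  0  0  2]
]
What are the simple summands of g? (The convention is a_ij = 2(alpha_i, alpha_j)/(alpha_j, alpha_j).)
type A_8 ⊕ type B_2

The diagram associated to this matrix has two connected components: the simple roots {alpha_2, alpha_3, alpha_4, alpha_5, alpha_6, alpha_7, alpha_8, alpha_9} form a chain of 8 nodes with single edges (A_8), and {alpha_1, alpha_10} form a chain of 2 nodes with a double edge at one end; the terminal node there is the unique short simple root (B_2). A semisimple Lie algebra decomposes uniquely as the direct sum of simple ideals, one per connected component of its Dynkin diagram, so g ≅ A_8 ⊕ B_2 (dimension 80 + 10 = 90).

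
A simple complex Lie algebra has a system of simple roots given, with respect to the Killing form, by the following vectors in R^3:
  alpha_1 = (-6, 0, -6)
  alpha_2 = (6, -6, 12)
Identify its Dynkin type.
type G_2

Compute the Cartan integers a_ij = 2(alpha_i, alpha_j)/(alpha_j, alpha_j); the resulting 2x2 Cartan matrix is
[[2, -1], [-3, 2]].
The roots have two lengths (squared-length ratio 3:1); the short ones are alpha_{1}. The associated Dynkin diagram is two nodes joined by a triple edge (G_2), so the type is G_2.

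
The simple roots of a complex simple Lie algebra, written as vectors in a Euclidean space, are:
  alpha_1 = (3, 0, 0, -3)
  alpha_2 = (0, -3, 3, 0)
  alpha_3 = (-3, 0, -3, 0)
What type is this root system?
A_3 (sl(4))

Compute the Cartan integers a_ij = 2(alpha_i, alpha_j)/(alpha_j, alpha_j); the resulting 3x3 Cartan matrix is
[[2, 0, -1], [0, 2, -1], [-1, -1, 2]].
All simple roots have the same length, so the diagram is simply laced. The associated Dynkin diagram is a chain of 3 nodes with single edges (A_3), so the type is A_3 (the algebra sl(4)).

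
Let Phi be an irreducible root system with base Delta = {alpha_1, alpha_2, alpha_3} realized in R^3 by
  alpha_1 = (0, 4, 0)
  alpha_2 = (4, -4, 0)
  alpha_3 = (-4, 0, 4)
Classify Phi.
B_3 (so(7))

Compute the Cartan integers a_ij = 2(alpha_i, alpha_j)/(alpha_j, alpha_j); the resulting 3x3 Cartan matrix is
[[2, -1, 0], [-2, 2, -1], [0, -1, 2]].
The roots have two lengths (squared-length ratio 2:1); the short ones are alpha_{1}. The associated Dynkin diagram is a chain of 3 nodes with a double edge at one end; the terminal node there is the unique short simple root (B_3), so the type is B_3 (the algebra so(7)).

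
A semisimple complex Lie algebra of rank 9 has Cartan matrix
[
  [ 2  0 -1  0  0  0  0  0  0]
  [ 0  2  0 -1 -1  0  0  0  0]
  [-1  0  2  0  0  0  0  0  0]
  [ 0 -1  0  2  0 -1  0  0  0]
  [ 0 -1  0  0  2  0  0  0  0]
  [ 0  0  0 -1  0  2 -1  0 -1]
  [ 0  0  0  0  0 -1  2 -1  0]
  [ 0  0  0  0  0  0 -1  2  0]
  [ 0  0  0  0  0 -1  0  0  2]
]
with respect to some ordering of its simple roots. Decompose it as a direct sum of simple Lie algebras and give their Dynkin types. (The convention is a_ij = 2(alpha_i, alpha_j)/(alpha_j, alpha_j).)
A2 + E7

The diagram associated to this matrix has two connected components: the simple roots {alpha_1, alpha_3} form a chain of 2 nodes with single edges (A_2), and {alpha_2, alpha_4, alpha_5, alpha_6, alpha_7, alpha_8, alpha_9} form a chain of 6 nodes with one extra node attached to the third node from one end (E_7). A semisimple Lie algebra decomposes uniquely as the direct sum of simple ideals, one per connected component of its Dynkin diagram, so g ≅ A_2 ⊕ E_7 (dimension 8 + 133 = 141).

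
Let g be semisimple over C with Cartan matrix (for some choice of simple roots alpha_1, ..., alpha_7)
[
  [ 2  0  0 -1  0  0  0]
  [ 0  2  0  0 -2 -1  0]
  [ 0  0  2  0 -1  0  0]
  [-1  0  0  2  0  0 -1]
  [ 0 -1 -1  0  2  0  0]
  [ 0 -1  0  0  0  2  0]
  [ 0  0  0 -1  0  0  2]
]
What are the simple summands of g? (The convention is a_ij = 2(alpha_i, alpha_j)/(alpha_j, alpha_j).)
type A_3 ⊕ type F_4

The diagram associated to this matrix has two connected components: the simple roots {alpha_1, alpha_4, alpha_7} form a chain of 3 nodes with single edges (A_3), and {alpha_2, alpha_3, alpha_5, alpha_6} form a chain of 4 nodes with a double edge between the middle two (F_4). A semisimple Lie algebra decomposes uniquely as the direct sum of simple ideals, one per connected component of its Dynkin diagram, so g ≅ A_3 ⊕ F_4 (dimension 15 + 52 = 67).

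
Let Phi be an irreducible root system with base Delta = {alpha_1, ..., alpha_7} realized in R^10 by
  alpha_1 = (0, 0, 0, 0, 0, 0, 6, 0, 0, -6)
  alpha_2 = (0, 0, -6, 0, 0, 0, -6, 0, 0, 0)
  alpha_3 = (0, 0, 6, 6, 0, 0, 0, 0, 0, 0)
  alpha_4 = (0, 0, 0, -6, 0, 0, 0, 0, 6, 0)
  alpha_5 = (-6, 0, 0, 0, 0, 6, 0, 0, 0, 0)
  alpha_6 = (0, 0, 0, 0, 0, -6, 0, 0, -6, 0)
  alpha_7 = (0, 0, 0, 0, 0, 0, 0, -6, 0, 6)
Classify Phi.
Compute the Cartan integers a_ij = 2(alpha_i, alpha_j)/(alpha_j, alpha_j); the resulting 7x7 Cartan matrix is
[[2, -1, 0, 0, 0, 0, -1], [-1, 2, -1, 0, 0, 0, 0], [0, -1, 2, -1, 0, 0, 0], [0, 0, -1, 2, 0, -1, 0], [0, 0, 0, 0, 2, -1, 0], [0, 0, 0, -1, -1, 2, 0], [-1, 0, 0, 0, 0, 0, 2]].
All simple roots have the same length, so the diagram is simply laced. The associated Dynkin diagram is a chain of 7 nodes with single edges (A_7), so the type is A_7 (the algebra sl(8)).

type A_7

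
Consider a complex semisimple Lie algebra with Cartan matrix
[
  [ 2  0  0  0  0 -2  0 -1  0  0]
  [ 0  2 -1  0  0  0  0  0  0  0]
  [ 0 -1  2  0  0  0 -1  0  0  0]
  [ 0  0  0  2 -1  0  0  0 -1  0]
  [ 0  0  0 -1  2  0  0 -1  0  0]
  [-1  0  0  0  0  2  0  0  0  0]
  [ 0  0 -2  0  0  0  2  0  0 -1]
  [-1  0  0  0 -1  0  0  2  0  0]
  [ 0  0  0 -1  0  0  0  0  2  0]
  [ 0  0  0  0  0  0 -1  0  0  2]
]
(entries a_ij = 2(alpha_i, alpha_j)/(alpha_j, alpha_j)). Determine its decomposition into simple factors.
The diagram associated to this matrix has two connected components: the simple roots {alpha_1, alpha_4, alpha_5, alpha_6, alpha_8, alpha_9} form a chain of 6 nodes with a double edge at one end; the terminal node there is the unique short simple root (B_6), and {alpha_2, alpha_3, alpha_7, alpha_10} form a chain of 4 nodes with a double edge between the middle two (F_4). A semisimple Lie algebra decomposes uniquely as the direct sum of simple ideals, one per connected component of its Dynkin diagram, so g ≅ B_6 ⊕ F_4 (dimension 78 + 52 = 130).

B6 ⊕ F4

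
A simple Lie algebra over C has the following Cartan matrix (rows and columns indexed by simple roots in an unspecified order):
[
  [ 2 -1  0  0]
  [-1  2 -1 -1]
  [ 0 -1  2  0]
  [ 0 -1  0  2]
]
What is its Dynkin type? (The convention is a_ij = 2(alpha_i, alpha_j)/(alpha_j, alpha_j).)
The matrix has rank 4 with 2's on the diagonal. Reading the off-diagonal entries as Dynkin edges (a single edge where a_ij = a_ji = -1; a double or triple edge where a_ij * a_ji = 2 or 3), the diagram is a chain of 2 nodes with a fork of two nodes at one end (D_4). One simple-root ordering that puts it in standard form is (alpha_3, alpha_2, alpha_4, alpha_1). So the algebra is type D_4, i.e. so(8).

type D_4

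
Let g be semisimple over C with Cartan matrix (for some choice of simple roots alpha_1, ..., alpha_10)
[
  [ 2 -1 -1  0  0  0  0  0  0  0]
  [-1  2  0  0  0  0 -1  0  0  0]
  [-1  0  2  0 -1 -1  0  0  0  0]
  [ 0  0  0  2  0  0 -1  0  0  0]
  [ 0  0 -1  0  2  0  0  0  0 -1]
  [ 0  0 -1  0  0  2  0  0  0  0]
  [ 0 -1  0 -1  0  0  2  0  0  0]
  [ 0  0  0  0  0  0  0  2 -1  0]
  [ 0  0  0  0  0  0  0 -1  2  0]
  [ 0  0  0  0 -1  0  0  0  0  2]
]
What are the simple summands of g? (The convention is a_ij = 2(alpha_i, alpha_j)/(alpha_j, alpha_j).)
A_2 (sl(3)) ⊕ E_8

The diagram associated to this matrix has two connected components: the simple roots {alpha_8, alpha_9} form a chain of 2 nodes with single edges (A_2), and {alpha_1, alpha_2, alpha_3, alpha_4, alpha_5, alpha_6, alpha_7, alpha_10} form a chain of 7 nodes with one extra node attached to the third node from one end (E_8). A semisimple Lie algebra decomposes uniquely as the direct sum of simple ideals, one per connected component of its Dynkin diagram, so g ≅ A_2 ⊕ E_8 (dimension 8 + 248 = 256).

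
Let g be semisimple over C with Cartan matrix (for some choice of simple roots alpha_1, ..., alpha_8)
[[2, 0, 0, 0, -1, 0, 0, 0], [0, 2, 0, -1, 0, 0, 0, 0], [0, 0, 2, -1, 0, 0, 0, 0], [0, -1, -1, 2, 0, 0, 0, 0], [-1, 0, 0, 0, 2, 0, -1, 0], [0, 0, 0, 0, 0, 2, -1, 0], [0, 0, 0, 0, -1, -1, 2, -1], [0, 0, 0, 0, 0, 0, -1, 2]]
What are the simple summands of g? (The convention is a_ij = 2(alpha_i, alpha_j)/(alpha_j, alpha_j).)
The diagram associated to this matrix has two connected components: the simple roots {alpha_2, alpha_3, alpha_4} form a chain of 3 nodes with single edges (A_3), and {alpha_1, alpha_5, alpha_6, alpha_7, alpha_8} form a chain of 3 nodes with a fork of two nodes at one end (D_5). A semisimple Lie algebra decomposes uniquely as the direct sum of simple ideals, one per connected component of its Dynkin diagram, so g ≅ A_3 ⊕ D_5 (dimension 15 + 45 = 60).

A_3 ⊕ D_5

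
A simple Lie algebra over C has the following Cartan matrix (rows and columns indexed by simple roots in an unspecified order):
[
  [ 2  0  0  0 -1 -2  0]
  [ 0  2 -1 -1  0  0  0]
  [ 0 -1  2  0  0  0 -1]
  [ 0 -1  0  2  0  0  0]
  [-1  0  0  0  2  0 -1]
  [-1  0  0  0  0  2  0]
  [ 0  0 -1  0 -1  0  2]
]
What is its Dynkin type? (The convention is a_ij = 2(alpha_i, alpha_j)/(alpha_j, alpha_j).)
B_7

The matrix has rank 7 with 2's on the diagonal. Reading the off-diagonal entries as Dynkin edges (a single edge where a_ij = a_ji = -1; a double or triple edge where a_ij * a_ji = 2 or 3), the diagram is a chain of 7 nodes with a double edge at one end; the terminal node there is the unique short simple root (B_7). One simple-root ordering that puts it in standard form is (alpha_4, alpha_2, alpha_3, alpha_7, alpha_5, alpha_1, alpha_6). So the algebra is type B_7, i.e. so(15).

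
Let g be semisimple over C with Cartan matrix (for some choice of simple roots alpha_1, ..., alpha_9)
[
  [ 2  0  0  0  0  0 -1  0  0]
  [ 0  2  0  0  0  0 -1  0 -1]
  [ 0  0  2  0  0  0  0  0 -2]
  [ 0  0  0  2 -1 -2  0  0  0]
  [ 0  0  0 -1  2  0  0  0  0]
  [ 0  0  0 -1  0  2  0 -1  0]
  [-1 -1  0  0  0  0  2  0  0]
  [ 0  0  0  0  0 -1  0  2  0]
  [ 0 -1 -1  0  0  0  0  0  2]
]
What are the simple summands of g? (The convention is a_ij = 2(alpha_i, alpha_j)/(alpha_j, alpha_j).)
C_5 ⊕ F_4

The diagram associated to this matrix has two connected components: the simple roots {alpha_1, alpha_2, alpha_3, alpha_7, alpha_9} form a chain of 5 nodes with a double edge at one end; the terminal node there is the unique long simple root (C_5), and {alpha_4, alpha_5, alpha_6, alpha_8} form a chain of 4 nodes with a double edge between the middle two (F_4). A semisimple Lie algebra decomposes uniquely as the direct sum of simple ideals, one per connected component of its Dynkin diagram, so g ≅ C_5 ⊕ F_4 (dimension 55 + 52 = 107).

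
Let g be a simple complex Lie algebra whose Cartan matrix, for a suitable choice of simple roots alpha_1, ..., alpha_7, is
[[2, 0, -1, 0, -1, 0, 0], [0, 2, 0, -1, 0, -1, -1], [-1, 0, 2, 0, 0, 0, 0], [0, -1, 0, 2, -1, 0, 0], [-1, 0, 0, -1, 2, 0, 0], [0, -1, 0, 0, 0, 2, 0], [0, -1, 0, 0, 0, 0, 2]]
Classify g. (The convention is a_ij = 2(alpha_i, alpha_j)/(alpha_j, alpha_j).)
D7

The matrix has rank 7 with 2's on the diagonal. Reading the off-diagonal entries as Dynkin edges (a single edge where a_ij = a_ji = -1; a double or triple edge where a_ij * a_ji = 2 or 3), the diagram is a chain of 5 nodes with a fork of two nodes at one end (D_7). One simple-root ordering that puts it in standard form is (alpha_3, alpha_1, alpha_5, alpha_4, alpha_2, alpha_6, alpha_7). So the algebra is type D_7, i.e. so(14).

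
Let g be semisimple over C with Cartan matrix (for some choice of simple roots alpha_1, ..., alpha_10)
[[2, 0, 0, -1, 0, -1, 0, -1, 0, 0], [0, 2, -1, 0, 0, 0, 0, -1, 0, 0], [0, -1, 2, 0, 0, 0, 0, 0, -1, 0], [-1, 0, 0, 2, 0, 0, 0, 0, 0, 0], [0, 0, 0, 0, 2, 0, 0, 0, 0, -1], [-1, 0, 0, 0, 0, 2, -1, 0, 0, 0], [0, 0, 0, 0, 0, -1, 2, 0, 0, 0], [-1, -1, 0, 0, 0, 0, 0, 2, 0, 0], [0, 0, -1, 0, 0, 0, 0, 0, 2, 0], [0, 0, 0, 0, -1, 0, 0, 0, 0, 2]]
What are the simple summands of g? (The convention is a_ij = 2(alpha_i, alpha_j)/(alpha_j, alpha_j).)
A_2 ⊕ E_8

The diagram associated to this matrix has two connected components: the simple roots {alpha_5, alpha_10} form a chain of 2 nodes with single edges (A_2), and {alpha_1, alpha_2, alpha_3, alpha_4, alpha_6, alpha_7, alpha_8, alpha_9} form a chain of 7 nodes with one extra node attached to the third node from one end (E_8). A semisimple Lie algebra decomposes uniquely as the direct sum of simple ideals, one per connected component of its Dynkin diagram, so g ≅ A_2 ⊕ E_8 (dimension 8 + 248 = 256).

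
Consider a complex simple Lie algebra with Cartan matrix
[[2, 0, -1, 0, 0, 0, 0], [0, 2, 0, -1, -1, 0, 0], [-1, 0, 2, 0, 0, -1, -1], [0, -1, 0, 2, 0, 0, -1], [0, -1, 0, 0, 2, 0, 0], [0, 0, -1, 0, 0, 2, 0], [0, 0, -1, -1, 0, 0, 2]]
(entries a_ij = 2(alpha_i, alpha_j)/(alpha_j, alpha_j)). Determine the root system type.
The matrix has rank 7 with 2's on the diagonal. Reading the off-diagonal entries as Dynkin edges (a single edge where a_ij = a_ji = -1; a double or triple edge where a_ij * a_ji = 2 or 3), the diagram is a chain of 5 nodes with a fork of two nodes at one end (D_7). One simple-root ordering that puts it in standard form is (alpha_5, alpha_2, alpha_4, alpha_7, alpha_3, alpha_6, alpha_1). So the algebra is type D_7, i.e. so(14).

type D_7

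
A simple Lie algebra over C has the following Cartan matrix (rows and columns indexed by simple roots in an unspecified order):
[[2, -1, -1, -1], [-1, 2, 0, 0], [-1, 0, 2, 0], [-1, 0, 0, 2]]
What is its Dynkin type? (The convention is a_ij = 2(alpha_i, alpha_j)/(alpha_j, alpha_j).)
The matrix has rank 4 with 2's on the diagonal. Reading the off-diagonal entries as Dynkin edges (a single edge where a_ij = a_ji = -1; a double or triple edge where a_ij * a_ji = 2 or 3), the diagram is a chain of 2 nodes with a fork of two nodes at one end (D_4). One simple-root ordering that puts it in standard form is (alpha_3, alpha_1, alpha_4, alpha_2). So the algebra is type D_4, i.e. so(8).

D_4 (so(8))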